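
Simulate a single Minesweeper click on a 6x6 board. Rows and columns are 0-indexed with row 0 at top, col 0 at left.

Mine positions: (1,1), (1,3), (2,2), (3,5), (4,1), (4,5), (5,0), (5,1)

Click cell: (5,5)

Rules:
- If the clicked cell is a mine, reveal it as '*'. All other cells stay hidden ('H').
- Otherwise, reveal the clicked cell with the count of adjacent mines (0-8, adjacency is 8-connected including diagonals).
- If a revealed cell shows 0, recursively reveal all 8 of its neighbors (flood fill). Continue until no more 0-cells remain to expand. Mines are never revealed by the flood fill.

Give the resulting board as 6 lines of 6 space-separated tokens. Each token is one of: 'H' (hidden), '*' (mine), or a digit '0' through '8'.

H H H H H H
H H H H H H
H H H H H H
H H H H H H
H H H H H H
H H H H H 1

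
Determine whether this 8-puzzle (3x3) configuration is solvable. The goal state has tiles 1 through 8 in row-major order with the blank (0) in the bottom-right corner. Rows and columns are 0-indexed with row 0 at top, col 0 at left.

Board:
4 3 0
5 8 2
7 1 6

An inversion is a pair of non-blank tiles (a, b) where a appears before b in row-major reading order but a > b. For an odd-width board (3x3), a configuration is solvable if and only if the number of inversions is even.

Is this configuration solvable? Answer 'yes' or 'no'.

Inversions (pairs i<j in row-major order where tile[i] > tile[j] > 0): 14
14 is even, so the puzzle is solvable.

Answer: yes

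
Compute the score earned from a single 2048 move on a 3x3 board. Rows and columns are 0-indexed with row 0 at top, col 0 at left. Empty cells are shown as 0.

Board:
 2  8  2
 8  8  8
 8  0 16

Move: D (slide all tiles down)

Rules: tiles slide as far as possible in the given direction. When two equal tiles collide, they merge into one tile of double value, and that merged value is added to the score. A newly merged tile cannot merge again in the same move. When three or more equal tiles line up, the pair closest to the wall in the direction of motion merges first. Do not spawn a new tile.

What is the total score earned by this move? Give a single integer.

Slide down:
col 0: [2, 8, 8] -> [0, 2, 16]  score +16 (running 16)
col 1: [8, 8, 0] -> [0, 0, 16]  score +16 (running 32)
col 2: [2, 8, 16] -> [2, 8, 16]  score +0 (running 32)
Board after move:
 0  0  2
 2  0  8
16 16 16

Answer: 32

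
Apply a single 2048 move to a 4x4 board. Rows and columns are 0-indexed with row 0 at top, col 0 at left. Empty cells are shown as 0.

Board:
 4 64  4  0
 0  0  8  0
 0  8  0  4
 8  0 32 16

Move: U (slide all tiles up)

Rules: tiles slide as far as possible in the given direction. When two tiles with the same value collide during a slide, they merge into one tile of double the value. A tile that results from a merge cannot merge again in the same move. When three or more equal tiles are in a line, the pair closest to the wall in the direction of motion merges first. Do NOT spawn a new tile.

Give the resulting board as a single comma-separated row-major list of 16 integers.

Answer: 4, 64, 4, 4, 8, 8, 8, 16, 0, 0, 32, 0, 0, 0, 0, 0

Derivation:
Slide up:
col 0: [4, 0, 0, 8] -> [4, 8, 0, 0]
col 1: [64, 0, 8, 0] -> [64, 8, 0, 0]
col 2: [4, 8, 0, 32] -> [4, 8, 32, 0]
col 3: [0, 0, 4, 16] -> [4, 16, 0, 0]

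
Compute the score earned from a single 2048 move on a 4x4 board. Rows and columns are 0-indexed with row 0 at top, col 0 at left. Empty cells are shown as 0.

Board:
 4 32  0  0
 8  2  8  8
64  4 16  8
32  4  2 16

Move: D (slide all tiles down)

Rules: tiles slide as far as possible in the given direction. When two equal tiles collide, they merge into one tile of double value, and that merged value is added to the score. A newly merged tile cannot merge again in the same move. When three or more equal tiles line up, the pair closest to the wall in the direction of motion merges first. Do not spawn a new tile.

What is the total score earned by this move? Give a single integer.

Answer: 24

Derivation:
Slide down:
col 0: [4, 8, 64, 32] -> [4, 8, 64, 32]  score +0 (running 0)
col 1: [32, 2, 4, 4] -> [0, 32, 2, 8]  score +8 (running 8)
col 2: [0, 8, 16, 2] -> [0, 8, 16, 2]  score +0 (running 8)
col 3: [0, 8, 8, 16] -> [0, 0, 16, 16]  score +16 (running 24)
Board after move:
 4  0  0  0
 8 32  8  0
64  2 16 16
32  8  2 16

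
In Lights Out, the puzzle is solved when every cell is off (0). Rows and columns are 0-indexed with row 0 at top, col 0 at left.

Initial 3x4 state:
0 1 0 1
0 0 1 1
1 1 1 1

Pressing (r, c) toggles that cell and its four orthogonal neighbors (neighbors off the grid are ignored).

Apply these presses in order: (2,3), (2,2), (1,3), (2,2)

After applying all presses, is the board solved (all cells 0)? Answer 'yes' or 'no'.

Answer: no

Derivation:
After press 1 at (2,3):
0 1 0 1
0 0 1 0
1 1 0 0

After press 2 at (2,2):
0 1 0 1
0 0 0 0
1 0 1 1

After press 3 at (1,3):
0 1 0 0
0 0 1 1
1 0 1 0

After press 4 at (2,2):
0 1 0 0
0 0 0 1
1 1 0 1

Lights still on: 5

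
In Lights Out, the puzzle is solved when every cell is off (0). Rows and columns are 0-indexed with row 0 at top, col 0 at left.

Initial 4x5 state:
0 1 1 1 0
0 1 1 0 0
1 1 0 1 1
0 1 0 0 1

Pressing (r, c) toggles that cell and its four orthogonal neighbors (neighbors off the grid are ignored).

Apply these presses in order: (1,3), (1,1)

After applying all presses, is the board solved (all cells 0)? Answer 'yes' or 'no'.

After press 1 at (1,3):
0 1 1 0 0
0 1 0 1 1
1 1 0 0 1
0 1 0 0 1

After press 2 at (1,1):
0 0 1 0 0
1 0 1 1 1
1 0 0 0 1
0 1 0 0 1

Lights still on: 9

Answer: no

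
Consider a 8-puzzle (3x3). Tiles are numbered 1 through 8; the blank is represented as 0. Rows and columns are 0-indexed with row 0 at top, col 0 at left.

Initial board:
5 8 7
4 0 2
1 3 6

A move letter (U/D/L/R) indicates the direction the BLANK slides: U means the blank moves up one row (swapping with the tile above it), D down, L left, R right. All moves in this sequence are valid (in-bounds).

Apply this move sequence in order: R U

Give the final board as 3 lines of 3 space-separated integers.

After move 1 (R):
5 8 7
4 2 0
1 3 6

After move 2 (U):
5 8 0
4 2 7
1 3 6

Answer: 5 8 0
4 2 7
1 3 6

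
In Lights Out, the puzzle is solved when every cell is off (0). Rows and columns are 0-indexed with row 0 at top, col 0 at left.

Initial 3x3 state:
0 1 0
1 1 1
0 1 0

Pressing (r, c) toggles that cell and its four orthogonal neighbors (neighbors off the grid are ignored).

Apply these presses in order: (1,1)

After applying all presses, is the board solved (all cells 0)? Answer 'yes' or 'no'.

After press 1 at (1,1):
0 0 0
0 0 0
0 0 0

Lights still on: 0

Answer: yes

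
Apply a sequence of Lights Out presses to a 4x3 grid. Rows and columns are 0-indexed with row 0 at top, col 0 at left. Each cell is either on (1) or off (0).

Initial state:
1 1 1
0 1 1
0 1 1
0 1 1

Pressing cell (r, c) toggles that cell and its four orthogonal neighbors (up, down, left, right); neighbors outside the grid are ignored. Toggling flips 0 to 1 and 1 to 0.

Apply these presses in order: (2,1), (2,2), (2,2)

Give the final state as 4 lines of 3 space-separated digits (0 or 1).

Answer: 1 1 1
0 0 1
1 0 0
0 0 1

Derivation:
After press 1 at (2,1):
1 1 1
0 0 1
1 0 0
0 0 1

After press 2 at (2,2):
1 1 1
0 0 0
1 1 1
0 0 0

After press 3 at (2,2):
1 1 1
0 0 1
1 0 0
0 0 1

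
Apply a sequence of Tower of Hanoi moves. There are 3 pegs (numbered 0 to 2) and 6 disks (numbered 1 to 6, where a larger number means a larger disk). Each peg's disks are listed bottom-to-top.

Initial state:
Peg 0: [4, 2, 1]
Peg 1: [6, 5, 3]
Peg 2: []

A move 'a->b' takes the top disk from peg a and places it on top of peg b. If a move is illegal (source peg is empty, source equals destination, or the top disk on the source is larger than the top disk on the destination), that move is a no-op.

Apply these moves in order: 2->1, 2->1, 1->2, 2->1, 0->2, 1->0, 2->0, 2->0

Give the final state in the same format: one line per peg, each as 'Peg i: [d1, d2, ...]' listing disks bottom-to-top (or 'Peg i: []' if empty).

After move 1 (2->1):
Peg 0: [4, 2, 1]
Peg 1: [6, 5, 3]
Peg 2: []

After move 2 (2->1):
Peg 0: [4, 2, 1]
Peg 1: [6, 5, 3]
Peg 2: []

After move 3 (1->2):
Peg 0: [4, 2, 1]
Peg 1: [6, 5]
Peg 2: [3]

After move 4 (2->1):
Peg 0: [4, 2, 1]
Peg 1: [6, 5, 3]
Peg 2: []

After move 5 (0->2):
Peg 0: [4, 2]
Peg 1: [6, 5, 3]
Peg 2: [1]

After move 6 (1->0):
Peg 0: [4, 2]
Peg 1: [6, 5, 3]
Peg 2: [1]

After move 7 (2->0):
Peg 0: [4, 2, 1]
Peg 1: [6, 5, 3]
Peg 2: []

After move 8 (2->0):
Peg 0: [4, 2, 1]
Peg 1: [6, 5, 3]
Peg 2: []

Answer: Peg 0: [4, 2, 1]
Peg 1: [6, 5, 3]
Peg 2: []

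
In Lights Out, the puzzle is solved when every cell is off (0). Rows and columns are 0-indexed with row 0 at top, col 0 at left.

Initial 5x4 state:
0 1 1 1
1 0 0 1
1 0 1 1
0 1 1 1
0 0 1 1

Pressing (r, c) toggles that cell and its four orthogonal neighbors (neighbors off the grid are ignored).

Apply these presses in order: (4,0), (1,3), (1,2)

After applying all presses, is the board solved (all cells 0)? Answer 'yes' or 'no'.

After press 1 at (4,0):
0 1 1 1
1 0 0 1
1 0 1 1
1 1 1 1
1 1 1 1

After press 2 at (1,3):
0 1 1 0
1 0 1 0
1 0 1 0
1 1 1 1
1 1 1 1

After press 3 at (1,2):
0 1 0 0
1 1 0 1
1 0 0 0
1 1 1 1
1 1 1 1

Lights still on: 13

Answer: no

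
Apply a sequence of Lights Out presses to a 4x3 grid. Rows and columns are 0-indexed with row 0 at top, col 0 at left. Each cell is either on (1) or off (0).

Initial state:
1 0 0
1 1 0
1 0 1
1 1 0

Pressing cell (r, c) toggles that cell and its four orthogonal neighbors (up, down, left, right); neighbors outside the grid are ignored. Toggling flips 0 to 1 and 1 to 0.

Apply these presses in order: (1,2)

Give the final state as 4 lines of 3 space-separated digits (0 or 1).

Answer: 1 0 1
1 0 1
1 0 0
1 1 0

Derivation:
After press 1 at (1,2):
1 0 1
1 0 1
1 0 0
1 1 0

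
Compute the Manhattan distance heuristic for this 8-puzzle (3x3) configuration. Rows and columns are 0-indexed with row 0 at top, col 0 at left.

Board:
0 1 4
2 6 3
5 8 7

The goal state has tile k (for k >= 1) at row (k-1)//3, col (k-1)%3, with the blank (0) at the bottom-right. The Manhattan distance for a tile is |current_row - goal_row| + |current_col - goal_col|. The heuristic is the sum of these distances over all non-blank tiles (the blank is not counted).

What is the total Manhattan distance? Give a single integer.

Answer: 12

Derivation:
Tile 1: (0,1)->(0,0) = 1
Tile 4: (0,2)->(1,0) = 3
Tile 2: (1,0)->(0,1) = 2
Tile 6: (1,1)->(1,2) = 1
Tile 3: (1,2)->(0,2) = 1
Tile 5: (2,0)->(1,1) = 2
Tile 8: (2,1)->(2,1) = 0
Tile 7: (2,2)->(2,0) = 2
Sum: 1 + 3 + 2 + 1 + 1 + 2 + 0 + 2 = 12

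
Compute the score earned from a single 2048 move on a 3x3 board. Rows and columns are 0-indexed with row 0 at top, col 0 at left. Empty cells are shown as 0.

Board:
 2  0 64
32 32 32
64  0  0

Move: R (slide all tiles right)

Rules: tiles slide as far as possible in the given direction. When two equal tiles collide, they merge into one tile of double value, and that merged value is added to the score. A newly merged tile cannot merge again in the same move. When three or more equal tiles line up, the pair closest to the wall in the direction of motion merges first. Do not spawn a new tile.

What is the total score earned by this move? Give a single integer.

Answer: 64

Derivation:
Slide right:
row 0: [2, 0, 64] -> [0, 2, 64]  score +0 (running 0)
row 1: [32, 32, 32] -> [0, 32, 64]  score +64 (running 64)
row 2: [64, 0, 0] -> [0, 0, 64]  score +0 (running 64)
Board after move:
 0  2 64
 0 32 64
 0  0 64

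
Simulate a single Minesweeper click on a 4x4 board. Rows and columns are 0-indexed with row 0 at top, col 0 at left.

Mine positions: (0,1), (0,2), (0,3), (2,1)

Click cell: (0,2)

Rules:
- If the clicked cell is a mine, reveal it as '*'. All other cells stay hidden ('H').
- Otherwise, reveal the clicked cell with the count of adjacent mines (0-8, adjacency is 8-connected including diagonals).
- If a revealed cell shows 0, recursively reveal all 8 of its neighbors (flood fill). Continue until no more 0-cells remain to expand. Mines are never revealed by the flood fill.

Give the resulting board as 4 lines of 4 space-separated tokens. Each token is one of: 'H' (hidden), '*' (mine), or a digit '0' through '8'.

H H * H
H H H H
H H H H
H H H H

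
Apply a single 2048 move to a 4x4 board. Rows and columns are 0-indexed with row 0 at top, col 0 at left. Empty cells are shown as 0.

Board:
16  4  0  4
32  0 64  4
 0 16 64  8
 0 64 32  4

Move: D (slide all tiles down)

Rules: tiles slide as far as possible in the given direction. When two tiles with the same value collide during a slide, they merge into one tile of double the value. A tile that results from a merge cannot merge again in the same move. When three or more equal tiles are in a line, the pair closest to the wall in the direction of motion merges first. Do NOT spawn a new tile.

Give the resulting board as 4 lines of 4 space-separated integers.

Answer:   0   0   0   0
  0   4   0   8
 16  16 128   8
 32  64  32   4

Derivation:
Slide down:
col 0: [16, 32, 0, 0] -> [0, 0, 16, 32]
col 1: [4, 0, 16, 64] -> [0, 4, 16, 64]
col 2: [0, 64, 64, 32] -> [0, 0, 128, 32]
col 3: [4, 4, 8, 4] -> [0, 8, 8, 4]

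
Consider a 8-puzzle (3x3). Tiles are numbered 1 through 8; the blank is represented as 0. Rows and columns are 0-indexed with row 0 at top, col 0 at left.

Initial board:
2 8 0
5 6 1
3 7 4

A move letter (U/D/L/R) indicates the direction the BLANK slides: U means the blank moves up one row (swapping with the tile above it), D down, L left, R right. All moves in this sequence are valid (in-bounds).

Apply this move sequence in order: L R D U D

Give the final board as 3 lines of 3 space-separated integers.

After move 1 (L):
2 0 8
5 6 1
3 7 4

After move 2 (R):
2 8 0
5 6 1
3 7 4

After move 3 (D):
2 8 1
5 6 0
3 7 4

After move 4 (U):
2 8 0
5 6 1
3 7 4

After move 5 (D):
2 8 1
5 6 0
3 7 4

Answer: 2 8 1
5 6 0
3 7 4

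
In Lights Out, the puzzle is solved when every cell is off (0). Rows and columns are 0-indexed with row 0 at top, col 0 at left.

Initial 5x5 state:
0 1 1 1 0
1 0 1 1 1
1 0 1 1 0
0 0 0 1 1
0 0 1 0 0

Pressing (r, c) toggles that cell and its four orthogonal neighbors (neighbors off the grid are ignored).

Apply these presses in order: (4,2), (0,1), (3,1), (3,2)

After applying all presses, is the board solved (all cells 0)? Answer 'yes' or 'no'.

Answer: no

Derivation:
After press 1 at (4,2):
0 1 1 1 0
1 0 1 1 1
1 0 1 1 0
0 0 1 1 1
0 1 0 1 0

After press 2 at (0,1):
1 0 0 1 0
1 1 1 1 1
1 0 1 1 0
0 0 1 1 1
0 1 0 1 0

After press 3 at (3,1):
1 0 0 1 0
1 1 1 1 1
1 1 1 1 0
1 1 0 1 1
0 0 0 1 0

After press 4 at (3,2):
1 0 0 1 0
1 1 1 1 1
1 1 0 1 0
1 0 1 0 1
0 0 1 1 0

Lights still on: 15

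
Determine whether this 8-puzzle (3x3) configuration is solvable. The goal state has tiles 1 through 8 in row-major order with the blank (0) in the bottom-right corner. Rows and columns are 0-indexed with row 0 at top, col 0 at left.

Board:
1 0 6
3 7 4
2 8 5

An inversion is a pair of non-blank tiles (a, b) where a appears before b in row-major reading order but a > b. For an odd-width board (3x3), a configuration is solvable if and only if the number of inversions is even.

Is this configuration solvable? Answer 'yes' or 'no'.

Answer: yes

Derivation:
Inversions (pairs i<j in row-major order where tile[i] > tile[j] > 0): 10
10 is even, so the puzzle is solvable.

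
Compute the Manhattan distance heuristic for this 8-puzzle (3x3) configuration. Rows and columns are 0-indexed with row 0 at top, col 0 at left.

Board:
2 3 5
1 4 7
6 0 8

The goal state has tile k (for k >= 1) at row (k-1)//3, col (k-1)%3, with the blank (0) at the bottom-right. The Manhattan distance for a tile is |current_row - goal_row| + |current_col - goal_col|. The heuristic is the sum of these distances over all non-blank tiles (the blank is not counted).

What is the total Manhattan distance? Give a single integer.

Tile 2: (0,0)->(0,1) = 1
Tile 3: (0,1)->(0,2) = 1
Tile 5: (0,2)->(1,1) = 2
Tile 1: (1,0)->(0,0) = 1
Tile 4: (1,1)->(1,0) = 1
Tile 7: (1,2)->(2,0) = 3
Tile 6: (2,0)->(1,2) = 3
Tile 8: (2,2)->(2,1) = 1
Sum: 1 + 1 + 2 + 1 + 1 + 3 + 3 + 1 = 13

Answer: 13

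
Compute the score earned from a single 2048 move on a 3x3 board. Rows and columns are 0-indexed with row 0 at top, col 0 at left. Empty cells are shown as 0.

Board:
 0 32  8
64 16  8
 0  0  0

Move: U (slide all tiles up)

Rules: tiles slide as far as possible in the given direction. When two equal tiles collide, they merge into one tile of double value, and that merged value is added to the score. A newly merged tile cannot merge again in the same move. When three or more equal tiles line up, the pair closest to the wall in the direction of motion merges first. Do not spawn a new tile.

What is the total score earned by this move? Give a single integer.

Answer: 16

Derivation:
Slide up:
col 0: [0, 64, 0] -> [64, 0, 0]  score +0 (running 0)
col 1: [32, 16, 0] -> [32, 16, 0]  score +0 (running 0)
col 2: [8, 8, 0] -> [16, 0, 0]  score +16 (running 16)
Board after move:
64 32 16
 0 16  0
 0  0  0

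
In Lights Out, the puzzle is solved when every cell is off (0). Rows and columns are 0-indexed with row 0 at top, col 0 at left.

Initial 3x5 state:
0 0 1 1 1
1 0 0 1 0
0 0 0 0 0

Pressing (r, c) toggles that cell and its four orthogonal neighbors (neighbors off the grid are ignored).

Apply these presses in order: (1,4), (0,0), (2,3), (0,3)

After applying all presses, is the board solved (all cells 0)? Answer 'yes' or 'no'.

Answer: no

Derivation:
After press 1 at (1,4):
0 0 1 1 0
1 0 0 0 1
0 0 0 0 1

After press 2 at (0,0):
1 1 1 1 0
0 0 0 0 1
0 0 0 0 1

After press 3 at (2,3):
1 1 1 1 0
0 0 0 1 1
0 0 1 1 0

After press 4 at (0,3):
1 1 0 0 1
0 0 0 0 1
0 0 1 1 0

Lights still on: 6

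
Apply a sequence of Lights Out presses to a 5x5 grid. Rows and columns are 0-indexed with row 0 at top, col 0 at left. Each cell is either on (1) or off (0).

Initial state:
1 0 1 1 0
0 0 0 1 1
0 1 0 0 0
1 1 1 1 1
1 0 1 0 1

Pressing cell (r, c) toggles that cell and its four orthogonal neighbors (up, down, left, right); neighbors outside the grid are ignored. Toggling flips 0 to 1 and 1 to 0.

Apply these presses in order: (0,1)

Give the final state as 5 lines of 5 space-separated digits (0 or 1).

After press 1 at (0,1):
0 1 0 1 0
0 1 0 1 1
0 1 0 0 0
1 1 1 1 1
1 0 1 0 1

Answer: 0 1 0 1 0
0 1 0 1 1
0 1 0 0 0
1 1 1 1 1
1 0 1 0 1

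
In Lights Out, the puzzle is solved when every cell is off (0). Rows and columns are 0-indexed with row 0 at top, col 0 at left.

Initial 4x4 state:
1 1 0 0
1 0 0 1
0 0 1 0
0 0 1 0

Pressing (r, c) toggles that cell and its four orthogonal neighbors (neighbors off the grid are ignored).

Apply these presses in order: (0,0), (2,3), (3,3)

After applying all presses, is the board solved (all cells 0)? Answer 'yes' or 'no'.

After press 1 at (0,0):
0 0 0 0
0 0 0 1
0 0 1 0
0 0 1 0

After press 2 at (2,3):
0 0 0 0
0 0 0 0
0 0 0 1
0 0 1 1

After press 3 at (3,3):
0 0 0 0
0 0 0 0
0 0 0 0
0 0 0 0

Lights still on: 0

Answer: yes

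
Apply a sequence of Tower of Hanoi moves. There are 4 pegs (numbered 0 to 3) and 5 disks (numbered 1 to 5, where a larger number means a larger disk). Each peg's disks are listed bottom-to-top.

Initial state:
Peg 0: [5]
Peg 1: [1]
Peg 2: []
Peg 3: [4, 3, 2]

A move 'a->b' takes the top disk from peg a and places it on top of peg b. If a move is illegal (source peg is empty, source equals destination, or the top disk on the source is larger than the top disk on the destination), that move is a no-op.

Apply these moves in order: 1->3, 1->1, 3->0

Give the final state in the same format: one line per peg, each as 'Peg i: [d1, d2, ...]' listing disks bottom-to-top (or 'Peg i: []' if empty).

After move 1 (1->3):
Peg 0: [5]
Peg 1: []
Peg 2: []
Peg 3: [4, 3, 2, 1]

After move 2 (1->1):
Peg 0: [5]
Peg 1: []
Peg 2: []
Peg 3: [4, 3, 2, 1]

After move 3 (3->0):
Peg 0: [5, 1]
Peg 1: []
Peg 2: []
Peg 3: [4, 3, 2]

Answer: Peg 0: [5, 1]
Peg 1: []
Peg 2: []
Peg 3: [4, 3, 2]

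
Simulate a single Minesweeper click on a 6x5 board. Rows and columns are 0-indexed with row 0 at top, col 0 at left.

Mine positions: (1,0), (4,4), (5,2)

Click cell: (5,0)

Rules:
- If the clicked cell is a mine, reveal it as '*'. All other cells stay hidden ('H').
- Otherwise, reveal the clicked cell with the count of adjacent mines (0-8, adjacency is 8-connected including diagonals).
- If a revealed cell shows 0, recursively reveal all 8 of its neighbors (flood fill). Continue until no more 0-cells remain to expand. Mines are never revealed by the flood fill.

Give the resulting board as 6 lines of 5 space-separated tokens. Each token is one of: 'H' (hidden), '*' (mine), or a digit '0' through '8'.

H 1 0 0 0
H 1 0 0 0
1 1 0 0 0
0 0 0 1 1
0 1 1 2 H
0 1 H H H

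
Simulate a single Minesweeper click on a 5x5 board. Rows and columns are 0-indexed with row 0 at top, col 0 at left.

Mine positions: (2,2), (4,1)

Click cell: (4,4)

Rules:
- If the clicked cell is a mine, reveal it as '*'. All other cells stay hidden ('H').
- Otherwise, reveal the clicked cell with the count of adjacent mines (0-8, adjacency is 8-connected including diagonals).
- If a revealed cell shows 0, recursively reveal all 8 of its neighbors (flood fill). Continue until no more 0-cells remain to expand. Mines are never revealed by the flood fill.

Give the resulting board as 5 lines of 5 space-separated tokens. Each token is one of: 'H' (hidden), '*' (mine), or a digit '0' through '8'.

0 0 0 0 0
0 1 1 1 0
0 1 H 1 0
1 2 2 1 0
H H 1 0 0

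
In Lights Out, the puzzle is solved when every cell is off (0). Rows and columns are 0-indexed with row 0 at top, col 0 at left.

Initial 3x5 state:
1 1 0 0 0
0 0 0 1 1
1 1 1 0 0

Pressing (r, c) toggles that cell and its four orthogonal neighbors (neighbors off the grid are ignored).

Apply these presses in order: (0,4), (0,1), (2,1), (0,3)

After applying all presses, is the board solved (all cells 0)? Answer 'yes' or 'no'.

Answer: yes

Derivation:
After press 1 at (0,4):
1 1 0 1 1
0 0 0 1 0
1 1 1 0 0

After press 2 at (0,1):
0 0 1 1 1
0 1 0 1 0
1 1 1 0 0

After press 3 at (2,1):
0 0 1 1 1
0 0 0 1 0
0 0 0 0 0

After press 4 at (0,3):
0 0 0 0 0
0 0 0 0 0
0 0 0 0 0

Lights still on: 0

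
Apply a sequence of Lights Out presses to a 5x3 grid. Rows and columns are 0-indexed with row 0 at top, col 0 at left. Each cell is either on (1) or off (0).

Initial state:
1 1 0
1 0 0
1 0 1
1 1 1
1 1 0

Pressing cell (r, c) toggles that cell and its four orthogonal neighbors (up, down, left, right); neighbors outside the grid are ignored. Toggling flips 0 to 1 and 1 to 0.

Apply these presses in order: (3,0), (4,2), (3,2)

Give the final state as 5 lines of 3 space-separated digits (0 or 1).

After press 1 at (3,0):
1 1 0
1 0 0
0 0 1
0 0 1
0 1 0

After press 2 at (4,2):
1 1 0
1 0 0
0 0 1
0 0 0
0 0 1

After press 3 at (3,2):
1 1 0
1 0 0
0 0 0
0 1 1
0 0 0

Answer: 1 1 0
1 0 0
0 0 0
0 1 1
0 0 0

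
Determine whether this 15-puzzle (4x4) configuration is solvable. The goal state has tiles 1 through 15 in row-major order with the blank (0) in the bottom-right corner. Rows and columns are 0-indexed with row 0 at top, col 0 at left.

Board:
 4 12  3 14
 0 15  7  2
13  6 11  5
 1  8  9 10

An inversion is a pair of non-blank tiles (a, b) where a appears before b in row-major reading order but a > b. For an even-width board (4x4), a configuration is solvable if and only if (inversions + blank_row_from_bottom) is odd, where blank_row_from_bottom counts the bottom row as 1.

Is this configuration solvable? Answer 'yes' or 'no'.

Answer: no

Derivation:
Inversions: 55
Blank is in row 1 (0-indexed from top), which is row 3 counting from the bottom (bottom = 1).
55 + 3 = 58, which is even, so the puzzle is not solvable.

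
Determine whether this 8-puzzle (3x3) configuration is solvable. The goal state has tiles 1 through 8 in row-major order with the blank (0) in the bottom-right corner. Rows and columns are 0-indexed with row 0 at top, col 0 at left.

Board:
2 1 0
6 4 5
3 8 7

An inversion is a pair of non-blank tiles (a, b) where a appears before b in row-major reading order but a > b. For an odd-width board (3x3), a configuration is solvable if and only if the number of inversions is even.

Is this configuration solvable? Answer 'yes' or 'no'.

Answer: no

Derivation:
Inversions (pairs i<j in row-major order where tile[i] > tile[j] > 0): 7
7 is odd, so the puzzle is not solvable.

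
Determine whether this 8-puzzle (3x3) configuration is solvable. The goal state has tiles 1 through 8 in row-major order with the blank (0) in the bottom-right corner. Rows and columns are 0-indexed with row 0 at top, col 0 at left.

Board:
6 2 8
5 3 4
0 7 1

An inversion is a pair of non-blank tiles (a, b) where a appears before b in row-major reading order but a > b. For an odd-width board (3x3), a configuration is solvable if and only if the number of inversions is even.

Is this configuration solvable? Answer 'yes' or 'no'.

Answer: no

Derivation:
Inversions (pairs i<j in row-major order where tile[i] > tile[j] > 0): 17
17 is odd, so the puzzle is not solvable.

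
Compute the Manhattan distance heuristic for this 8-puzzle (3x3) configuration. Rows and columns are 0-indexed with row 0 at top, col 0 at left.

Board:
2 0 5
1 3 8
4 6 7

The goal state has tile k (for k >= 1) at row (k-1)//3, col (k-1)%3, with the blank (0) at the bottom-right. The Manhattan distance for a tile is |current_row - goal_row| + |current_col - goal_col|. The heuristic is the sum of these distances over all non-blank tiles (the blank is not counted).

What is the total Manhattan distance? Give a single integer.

Answer: 13

Derivation:
Tile 2: at (0,0), goal (0,1), distance |0-0|+|0-1| = 1
Tile 5: at (0,2), goal (1,1), distance |0-1|+|2-1| = 2
Tile 1: at (1,0), goal (0,0), distance |1-0|+|0-0| = 1
Tile 3: at (1,1), goal (0,2), distance |1-0|+|1-2| = 2
Tile 8: at (1,2), goal (2,1), distance |1-2|+|2-1| = 2
Tile 4: at (2,0), goal (1,0), distance |2-1|+|0-0| = 1
Tile 6: at (2,1), goal (1,2), distance |2-1|+|1-2| = 2
Tile 7: at (2,2), goal (2,0), distance |2-2|+|2-0| = 2
Sum: 1 + 2 + 1 + 2 + 2 + 1 + 2 + 2 = 13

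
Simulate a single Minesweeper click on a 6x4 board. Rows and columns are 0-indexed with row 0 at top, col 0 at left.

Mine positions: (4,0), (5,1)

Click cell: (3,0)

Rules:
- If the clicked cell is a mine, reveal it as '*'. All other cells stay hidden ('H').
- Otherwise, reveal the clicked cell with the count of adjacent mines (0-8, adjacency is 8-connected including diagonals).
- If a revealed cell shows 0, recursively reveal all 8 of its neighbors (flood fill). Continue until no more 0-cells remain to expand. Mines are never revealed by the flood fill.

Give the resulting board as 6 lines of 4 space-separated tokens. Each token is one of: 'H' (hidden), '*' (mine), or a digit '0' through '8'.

H H H H
H H H H
H H H H
1 H H H
H H H H
H H H H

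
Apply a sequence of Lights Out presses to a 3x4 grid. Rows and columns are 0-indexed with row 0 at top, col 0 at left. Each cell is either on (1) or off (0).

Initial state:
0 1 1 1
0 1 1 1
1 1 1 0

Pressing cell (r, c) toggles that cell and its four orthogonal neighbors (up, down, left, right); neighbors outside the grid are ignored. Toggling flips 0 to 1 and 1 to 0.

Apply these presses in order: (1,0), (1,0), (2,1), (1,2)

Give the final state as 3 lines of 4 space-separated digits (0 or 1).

After press 1 at (1,0):
1 1 1 1
1 0 1 1
0 1 1 0

After press 2 at (1,0):
0 1 1 1
0 1 1 1
1 1 1 0

After press 3 at (2,1):
0 1 1 1
0 0 1 1
0 0 0 0

After press 4 at (1,2):
0 1 0 1
0 1 0 0
0 0 1 0

Answer: 0 1 0 1
0 1 0 0
0 0 1 0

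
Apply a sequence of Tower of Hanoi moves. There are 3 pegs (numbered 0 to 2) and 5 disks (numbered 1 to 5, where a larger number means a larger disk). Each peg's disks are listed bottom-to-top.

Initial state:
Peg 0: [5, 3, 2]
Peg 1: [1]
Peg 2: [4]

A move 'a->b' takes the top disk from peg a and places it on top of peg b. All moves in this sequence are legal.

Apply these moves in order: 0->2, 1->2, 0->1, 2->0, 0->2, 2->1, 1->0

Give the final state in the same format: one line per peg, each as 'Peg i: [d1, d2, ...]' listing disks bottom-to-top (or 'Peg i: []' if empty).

After move 1 (0->2):
Peg 0: [5, 3]
Peg 1: [1]
Peg 2: [4, 2]

After move 2 (1->2):
Peg 0: [5, 3]
Peg 1: []
Peg 2: [4, 2, 1]

After move 3 (0->1):
Peg 0: [5]
Peg 1: [3]
Peg 2: [4, 2, 1]

After move 4 (2->0):
Peg 0: [5, 1]
Peg 1: [3]
Peg 2: [4, 2]

After move 5 (0->2):
Peg 0: [5]
Peg 1: [3]
Peg 2: [4, 2, 1]

After move 6 (2->1):
Peg 0: [5]
Peg 1: [3, 1]
Peg 2: [4, 2]

After move 7 (1->0):
Peg 0: [5, 1]
Peg 1: [3]
Peg 2: [4, 2]

Answer: Peg 0: [5, 1]
Peg 1: [3]
Peg 2: [4, 2]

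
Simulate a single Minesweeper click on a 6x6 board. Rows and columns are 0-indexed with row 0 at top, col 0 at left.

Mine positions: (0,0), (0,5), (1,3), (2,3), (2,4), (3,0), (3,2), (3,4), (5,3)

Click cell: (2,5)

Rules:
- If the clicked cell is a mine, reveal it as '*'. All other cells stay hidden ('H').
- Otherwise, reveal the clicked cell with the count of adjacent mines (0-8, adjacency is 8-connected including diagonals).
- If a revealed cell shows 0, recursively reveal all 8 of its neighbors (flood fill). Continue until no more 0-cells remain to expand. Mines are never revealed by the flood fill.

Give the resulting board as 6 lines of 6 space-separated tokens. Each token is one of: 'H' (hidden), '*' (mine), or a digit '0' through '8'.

H H H H H H
H H H H H H
H H H H H 2
H H H H H H
H H H H H H
H H H H H H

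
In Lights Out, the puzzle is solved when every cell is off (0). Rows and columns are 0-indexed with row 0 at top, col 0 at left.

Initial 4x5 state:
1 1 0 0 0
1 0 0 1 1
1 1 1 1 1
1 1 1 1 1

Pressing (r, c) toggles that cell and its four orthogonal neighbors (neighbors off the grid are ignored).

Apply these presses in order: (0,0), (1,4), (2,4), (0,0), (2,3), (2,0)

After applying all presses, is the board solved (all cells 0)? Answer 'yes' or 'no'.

Answer: no

Derivation:
After press 1 at (0,0):
0 0 0 0 0
0 0 0 1 1
1 1 1 1 1
1 1 1 1 1

After press 2 at (1,4):
0 0 0 0 1
0 0 0 0 0
1 1 1 1 0
1 1 1 1 1

After press 3 at (2,4):
0 0 0 0 1
0 0 0 0 1
1 1 1 0 1
1 1 1 1 0

After press 4 at (0,0):
1 1 0 0 1
1 0 0 0 1
1 1 1 0 1
1 1 1 1 0

After press 5 at (2,3):
1 1 0 0 1
1 0 0 1 1
1 1 0 1 0
1 1 1 0 0

After press 6 at (2,0):
1 1 0 0 1
0 0 0 1 1
0 0 0 1 0
0 1 1 0 0

Lights still on: 8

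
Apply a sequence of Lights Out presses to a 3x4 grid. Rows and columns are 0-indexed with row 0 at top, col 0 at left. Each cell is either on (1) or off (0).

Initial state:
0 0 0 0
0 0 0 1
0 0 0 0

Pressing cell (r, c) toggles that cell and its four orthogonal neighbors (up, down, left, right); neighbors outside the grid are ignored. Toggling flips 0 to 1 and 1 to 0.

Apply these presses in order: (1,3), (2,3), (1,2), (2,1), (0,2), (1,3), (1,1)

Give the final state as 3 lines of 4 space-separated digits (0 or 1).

After press 1 at (1,3):
0 0 0 1
0 0 1 0
0 0 0 1

After press 2 at (2,3):
0 0 0 1
0 0 1 1
0 0 1 0

After press 3 at (1,2):
0 0 1 1
0 1 0 0
0 0 0 0

After press 4 at (2,1):
0 0 1 1
0 0 0 0
1 1 1 0

After press 5 at (0,2):
0 1 0 0
0 0 1 0
1 1 1 0

After press 6 at (1,3):
0 1 0 1
0 0 0 1
1 1 1 1

After press 7 at (1,1):
0 0 0 1
1 1 1 1
1 0 1 1

Answer: 0 0 0 1
1 1 1 1
1 0 1 1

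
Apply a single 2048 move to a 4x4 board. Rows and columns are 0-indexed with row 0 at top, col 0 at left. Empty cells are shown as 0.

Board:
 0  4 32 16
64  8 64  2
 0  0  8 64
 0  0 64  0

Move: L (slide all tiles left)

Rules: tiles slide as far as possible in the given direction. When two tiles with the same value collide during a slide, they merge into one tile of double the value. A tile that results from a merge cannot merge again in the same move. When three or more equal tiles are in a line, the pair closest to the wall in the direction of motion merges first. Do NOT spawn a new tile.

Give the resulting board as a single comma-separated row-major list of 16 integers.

Answer: 4, 32, 16, 0, 64, 8, 64, 2, 8, 64, 0, 0, 64, 0, 0, 0

Derivation:
Slide left:
row 0: [0, 4, 32, 16] -> [4, 32, 16, 0]
row 1: [64, 8, 64, 2] -> [64, 8, 64, 2]
row 2: [0, 0, 8, 64] -> [8, 64, 0, 0]
row 3: [0, 0, 64, 0] -> [64, 0, 0, 0]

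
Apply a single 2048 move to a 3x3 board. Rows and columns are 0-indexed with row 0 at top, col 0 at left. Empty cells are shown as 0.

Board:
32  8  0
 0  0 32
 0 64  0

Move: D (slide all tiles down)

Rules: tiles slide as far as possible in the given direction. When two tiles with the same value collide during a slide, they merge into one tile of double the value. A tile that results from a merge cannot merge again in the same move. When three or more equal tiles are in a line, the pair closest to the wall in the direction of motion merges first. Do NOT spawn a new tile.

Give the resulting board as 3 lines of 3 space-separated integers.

Slide down:
col 0: [32, 0, 0] -> [0, 0, 32]
col 1: [8, 0, 64] -> [0, 8, 64]
col 2: [0, 32, 0] -> [0, 0, 32]

Answer:  0  0  0
 0  8  0
32 64 32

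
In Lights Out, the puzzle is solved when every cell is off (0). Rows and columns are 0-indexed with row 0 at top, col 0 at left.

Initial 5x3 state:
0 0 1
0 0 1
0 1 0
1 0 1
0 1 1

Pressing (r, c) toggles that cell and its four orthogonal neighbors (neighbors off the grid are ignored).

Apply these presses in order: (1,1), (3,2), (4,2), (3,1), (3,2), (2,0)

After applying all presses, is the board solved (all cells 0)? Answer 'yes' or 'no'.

Answer: no

Derivation:
After press 1 at (1,1):
0 1 1
1 1 0
0 0 0
1 0 1
0 1 1

After press 2 at (3,2):
0 1 1
1 1 0
0 0 1
1 1 0
0 1 0

After press 3 at (4,2):
0 1 1
1 1 0
0 0 1
1 1 1
0 0 1

After press 4 at (3,1):
0 1 1
1 1 0
0 1 1
0 0 0
0 1 1

After press 5 at (3,2):
0 1 1
1 1 0
0 1 0
0 1 1
0 1 0

After press 6 at (2,0):
0 1 1
0 1 0
1 0 0
1 1 1
0 1 0

Lights still on: 8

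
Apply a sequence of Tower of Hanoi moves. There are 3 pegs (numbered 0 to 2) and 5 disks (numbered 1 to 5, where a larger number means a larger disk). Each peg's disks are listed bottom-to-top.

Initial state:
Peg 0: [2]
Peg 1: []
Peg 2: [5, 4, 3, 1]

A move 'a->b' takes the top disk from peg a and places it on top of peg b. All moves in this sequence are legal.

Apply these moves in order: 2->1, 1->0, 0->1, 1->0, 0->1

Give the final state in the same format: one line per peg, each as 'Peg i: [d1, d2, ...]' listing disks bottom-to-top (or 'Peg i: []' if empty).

After move 1 (2->1):
Peg 0: [2]
Peg 1: [1]
Peg 2: [5, 4, 3]

After move 2 (1->0):
Peg 0: [2, 1]
Peg 1: []
Peg 2: [5, 4, 3]

After move 3 (0->1):
Peg 0: [2]
Peg 1: [1]
Peg 2: [5, 4, 3]

After move 4 (1->0):
Peg 0: [2, 1]
Peg 1: []
Peg 2: [5, 4, 3]

After move 5 (0->1):
Peg 0: [2]
Peg 1: [1]
Peg 2: [5, 4, 3]

Answer: Peg 0: [2]
Peg 1: [1]
Peg 2: [5, 4, 3]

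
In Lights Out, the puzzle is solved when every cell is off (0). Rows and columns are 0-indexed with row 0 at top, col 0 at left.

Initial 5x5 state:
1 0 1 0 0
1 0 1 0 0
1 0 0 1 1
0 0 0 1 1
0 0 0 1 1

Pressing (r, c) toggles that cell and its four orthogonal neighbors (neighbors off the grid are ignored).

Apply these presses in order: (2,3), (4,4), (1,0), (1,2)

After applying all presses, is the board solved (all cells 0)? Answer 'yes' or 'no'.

Answer: yes

Derivation:
After press 1 at (2,3):
1 0 1 0 0
1 0 1 1 0
1 0 1 0 0
0 0 0 0 1
0 0 0 1 1

After press 2 at (4,4):
1 0 1 0 0
1 0 1 1 0
1 0 1 0 0
0 0 0 0 0
0 0 0 0 0

After press 3 at (1,0):
0 0 1 0 0
0 1 1 1 0
0 0 1 0 0
0 0 0 0 0
0 0 0 0 0

After press 4 at (1,2):
0 0 0 0 0
0 0 0 0 0
0 0 0 0 0
0 0 0 0 0
0 0 0 0 0

Lights still on: 0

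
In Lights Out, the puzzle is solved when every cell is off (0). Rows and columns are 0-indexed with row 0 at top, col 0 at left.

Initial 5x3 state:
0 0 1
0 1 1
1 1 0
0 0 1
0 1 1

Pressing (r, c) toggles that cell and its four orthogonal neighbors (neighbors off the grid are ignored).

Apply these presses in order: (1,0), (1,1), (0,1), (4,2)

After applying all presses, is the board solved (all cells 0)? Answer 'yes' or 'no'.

Answer: yes

Derivation:
After press 1 at (1,0):
1 0 1
1 0 1
0 1 0
0 0 1
0 1 1

After press 2 at (1,1):
1 1 1
0 1 0
0 0 0
0 0 1
0 1 1

After press 3 at (0,1):
0 0 0
0 0 0
0 0 0
0 0 1
0 1 1

After press 4 at (4,2):
0 0 0
0 0 0
0 0 0
0 0 0
0 0 0

Lights still on: 0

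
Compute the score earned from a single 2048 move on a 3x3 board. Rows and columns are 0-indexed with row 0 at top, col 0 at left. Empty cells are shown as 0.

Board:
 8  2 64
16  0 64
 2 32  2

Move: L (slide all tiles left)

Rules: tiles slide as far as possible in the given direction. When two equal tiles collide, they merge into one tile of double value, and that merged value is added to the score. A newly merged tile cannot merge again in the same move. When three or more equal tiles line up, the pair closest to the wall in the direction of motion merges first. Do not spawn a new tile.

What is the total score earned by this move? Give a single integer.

Slide left:
row 0: [8, 2, 64] -> [8, 2, 64]  score +0 (running 0)
row 1: [16, 0, 64] -> [16, 64, 0]  score +0 (running 0)
row 2: [2, 32, 2] -> [2, 32, 2]  score +0 (running 0)
Board after move:
 8  2 64
16 64  0
 2 32  2

Answer: 0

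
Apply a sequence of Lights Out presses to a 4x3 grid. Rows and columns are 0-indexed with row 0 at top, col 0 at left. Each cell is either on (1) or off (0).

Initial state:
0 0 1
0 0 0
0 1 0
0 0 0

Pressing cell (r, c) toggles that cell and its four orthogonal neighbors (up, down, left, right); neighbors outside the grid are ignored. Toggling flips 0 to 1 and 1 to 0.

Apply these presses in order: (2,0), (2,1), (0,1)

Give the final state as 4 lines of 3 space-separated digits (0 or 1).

Answer: 1 1 0
1 0 0
0 1 1
1 1 0

Derivation:
After press 1 at (2,0):
0 0 1
1 0 0
1 0 0
1 0 0

After press 2 at (2,1):
0 0 1
1 1 0
0 1 1
1 1 0

After press 3 at (0,1):
1 1 0
1 0 0
0 1 1
1 1 0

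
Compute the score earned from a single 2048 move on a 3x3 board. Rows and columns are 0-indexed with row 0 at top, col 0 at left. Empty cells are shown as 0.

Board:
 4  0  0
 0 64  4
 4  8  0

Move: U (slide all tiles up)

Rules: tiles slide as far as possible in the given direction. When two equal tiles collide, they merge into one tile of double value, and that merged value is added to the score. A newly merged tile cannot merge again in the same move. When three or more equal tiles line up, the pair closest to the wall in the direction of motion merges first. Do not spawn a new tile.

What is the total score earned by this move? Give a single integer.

Slide up:
col 0: [4, 0, 4] -> [8, 0, 0]  score +8 (running 8)
col 1: [0, 64, 8] -> [64, 8, 0]  score +0 (running 8)
col 2: [0, 4, 0] -> [4, 0, 0]  score +0 (running 8)
Board after move:
 8 64  4
 0  8  0
 0  0  0

Answer: 8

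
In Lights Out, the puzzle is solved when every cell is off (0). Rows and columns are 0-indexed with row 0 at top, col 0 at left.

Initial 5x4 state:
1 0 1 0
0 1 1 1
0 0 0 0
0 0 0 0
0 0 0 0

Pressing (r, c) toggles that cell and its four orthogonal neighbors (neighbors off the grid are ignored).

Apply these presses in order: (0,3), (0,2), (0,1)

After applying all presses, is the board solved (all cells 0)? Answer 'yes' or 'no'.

Answer: yes

Derivation:
After press 1 at (0,3):
1 0 0 1
0 1 1 0
0 0 0 0
0 0 0 0
0 0 0 0

After press 2 at (0,2):
1 1 1 0
0 1 0 0
0 0 0 0
0 0 0 0
0 0 0 0

After press 3 at (0,1):
0 0 0 0
0 0 0 0
0 0 0 0
0 0 0 0
0 0 0 0

Lights still on: 0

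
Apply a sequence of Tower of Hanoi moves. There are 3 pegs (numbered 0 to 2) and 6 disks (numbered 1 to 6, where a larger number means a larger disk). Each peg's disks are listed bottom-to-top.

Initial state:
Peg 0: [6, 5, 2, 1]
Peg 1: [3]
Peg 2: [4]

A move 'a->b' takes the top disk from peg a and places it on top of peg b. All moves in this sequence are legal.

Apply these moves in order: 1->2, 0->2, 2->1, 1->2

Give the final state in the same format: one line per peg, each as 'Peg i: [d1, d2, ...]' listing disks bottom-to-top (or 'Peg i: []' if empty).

After move 1 (1->2):
Peg 0: [6, 5, 2, 1]
Peg 1: []
Peg 2: [4, 3]

After move 2 (0->2):
Peg 0: [6, 5, 2]
Peg 1: []
Peg 2: [4, 3, 1]

After move 3 (2->1):
Peg 0: [6, 5, 2]
Peg 1: [1]
Peg 2: [4, 3]

After move 4 (1->2):
Peg 0: [6, 5, 2]
Peg 1: []
Peg 2: [4, 3, 1]

Answer: Peg 0: [6, 5, 2]
Peg 1: []
Peg 2: [4, 3, 1]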